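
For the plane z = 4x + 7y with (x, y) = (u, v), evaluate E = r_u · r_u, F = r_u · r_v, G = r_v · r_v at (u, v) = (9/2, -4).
E = 17;  F = 28;  G = 50

Partials: r_u = (1, 0, 4), r_v = (0, 1, 7). As functions of (u, v):
  E = r_u · r_u = 17,
  F = r_u · r_v = 28,
  G = r_v · r_v = 50.
Evaluating at (u, v) = (9/2, -4): E = 17, F = 28, G = 50.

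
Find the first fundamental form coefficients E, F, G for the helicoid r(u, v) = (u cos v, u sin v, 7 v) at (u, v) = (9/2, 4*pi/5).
E = 1;  F = 0;  G = 277/4

Partials: r_u = (cos(v), sin(v), 0), r_v = (-u*sin(v), u*cos(v), 7). As functions of (u, v):
  E = r_u · r_u = 1,
  F = r_u · r_v = 0,
  G = r_v · r_v = u^2 + 49.
Evaluating at (u, v) = (9/2, 4*pi/5): E = 1, F = 0, G = 277/4.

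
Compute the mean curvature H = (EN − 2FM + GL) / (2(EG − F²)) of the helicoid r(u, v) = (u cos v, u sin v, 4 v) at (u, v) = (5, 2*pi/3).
H = 0

With E = 1, F = 0, G = u^2 + 16, L = 0, M = -4/sqrt(u^2 + 16), N = 0, assemble
  H = (EN − 2FM + GL) / (2(EG − F²)) = 0.
At (u, v) = (5, 2*pi/3): H = 0.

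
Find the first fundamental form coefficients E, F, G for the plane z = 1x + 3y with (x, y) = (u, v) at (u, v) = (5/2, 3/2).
E = 2;  F = 3;  G = 10

Partials: r_u = (1, 0, 1), r_v = (0, 1, 3). As functions of (u, v):
  E = r_u · r_u = 2,
  F = r_u · r_v = 3,
  G = r_v · r_v = 10.
Evaluating at (u, v) = (5/2, 3/2): E = 2, F = 3, G = 10.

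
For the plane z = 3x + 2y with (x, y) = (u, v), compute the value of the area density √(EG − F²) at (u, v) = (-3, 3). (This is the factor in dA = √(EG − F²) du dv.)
√(EG − F²)|_{(-3, 3)} = sqrt(14)

E = 10, F = 6, G = 5, so EG − F² = 14. Taking the positive square root: √(EG − F²) = sqrt(14). At (u, v) = (-3, 3): sqrt(14).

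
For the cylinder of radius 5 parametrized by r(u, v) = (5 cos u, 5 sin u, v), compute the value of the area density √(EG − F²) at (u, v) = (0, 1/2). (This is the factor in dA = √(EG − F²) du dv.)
√(EG − F²)|_{(0, 1/2)} = 5

E = 25, F = 0, G = 1, so EG − F² = 25. Taking the positive square root: √(EG − F²) = 5. At (u, v) = (0, 1/2): 5.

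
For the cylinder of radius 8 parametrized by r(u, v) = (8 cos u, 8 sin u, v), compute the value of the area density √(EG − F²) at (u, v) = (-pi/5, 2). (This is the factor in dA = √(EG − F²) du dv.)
√(EG − F²)|_{(-pi/5, 2)} = 8

E = 64, F = 0, G = 1, so EG − F² = 64. Taking the positive square root: √(EG − F²) = 8. At (u, v) = (-pi/5, 2): 8.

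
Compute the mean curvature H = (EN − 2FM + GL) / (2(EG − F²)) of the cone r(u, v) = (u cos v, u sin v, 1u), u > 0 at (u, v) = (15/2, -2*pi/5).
H = sqrt(2)/30

With E = 2, F = 0, G = u^2, L = 0, M = 0, N = sqrt(2)*u^2/(2*Abs(u)), assemble
  H = (EN − 2FM + GL) / (2(EG − F²)) = sqrt(2)/(4*Abs(u)).
At (u, v) = (15/2, -2*pi/5): H = sqrt(2)/30.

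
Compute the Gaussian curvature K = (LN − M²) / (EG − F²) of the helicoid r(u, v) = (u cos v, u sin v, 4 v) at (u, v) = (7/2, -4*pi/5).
K = -256/12769

Coefficients of the first fundamental form: E = 1, F = 0, G = u^2 + 16.
Coefficients of the second fundamental form: L = 0, M = -4/sqrt(u^2 + 16), N = 0.
Assemble K = (LN − M²)/(EG − F²) = -16/(u^2 + 16)^2. At (u, v) = (7/2, -4*pi/5): K = -256/12769.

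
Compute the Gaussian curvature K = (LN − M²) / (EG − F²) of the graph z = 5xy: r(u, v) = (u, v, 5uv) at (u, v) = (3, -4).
K = -25/391876

Coefficients of the first fundamental form: E = 25*v^2 + 1, F = 25*u*v, G = 25*u^2 + 1.
Coefficients of the second fundamental form: L = 0, M = 5/sqrt(25*u^2 + 25*v^2 + 1), N = 0.
Assemble K = (LN − M²)/(EG − F²) = -25/(625*u^4 + 1250*u^2*v^2 + 50*u^2 + 625*v^4 + 50*v^2 + 1). At (u, v) = (3, -4): K = -25/391876.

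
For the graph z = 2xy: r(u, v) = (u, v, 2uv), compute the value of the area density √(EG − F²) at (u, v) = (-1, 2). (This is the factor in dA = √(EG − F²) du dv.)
√(EG − F²)|_{(-1, 2)} = sqrt(21)

E = 4*v^2 + 1, F = 4*u*v, G = 4*u^2 + 1, so EG − F² = 4*u^2 + 4*v^2 + 1. Taking the positive square root: √(EG − F²) = sqrt(4*u^2 + 4*v^2 + 1). At (u, v) = (-1, 2): sqrt(21).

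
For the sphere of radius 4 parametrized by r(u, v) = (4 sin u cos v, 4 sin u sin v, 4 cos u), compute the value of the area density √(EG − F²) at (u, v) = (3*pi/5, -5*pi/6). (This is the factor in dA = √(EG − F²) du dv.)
√(EG − F²)|_{(3*pi/5, -5*pi/6)} = 4*sqrt(2*sqrt(5) + 10)

E = 16, F = 0, G = 16*sin(u)^2, so EG − F² = 256*sin(u)^2. Taking the positive square root: √(EG − F²) = 16*Abs(sin(u)). At (u, v) = (3*pi/5, -5*pi/6): 4*sqrt(2*sqrt(5) + 10).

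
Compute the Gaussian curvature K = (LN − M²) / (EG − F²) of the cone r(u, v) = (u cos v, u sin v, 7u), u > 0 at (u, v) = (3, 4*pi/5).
K = 0

Coefficients of the first fundamental form: E = 50, F = 0, G = u^2.
Coefficients of the second fundamental form: L = 0, M = 0, N = 7*sqrt(2)*u^2/(10*Abs(u)).
Assemble K = (LN − M²)/(EG − F²) = 0. At (u, v) = (3, 4*pi/5): K = 0.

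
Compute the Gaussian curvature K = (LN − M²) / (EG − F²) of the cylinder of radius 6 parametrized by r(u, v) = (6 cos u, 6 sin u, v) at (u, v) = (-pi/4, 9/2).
K = 0

Coefficients of the first fundamental form: E = 36, F = 0, G = 1.
Coefficients of the second fundamental form: L = -6, M = 0, N = 0.
Assemble K = (LN − M²)/(EG − F²) = 0. At (u, v) = (-pi/4, 9/2): K = 0.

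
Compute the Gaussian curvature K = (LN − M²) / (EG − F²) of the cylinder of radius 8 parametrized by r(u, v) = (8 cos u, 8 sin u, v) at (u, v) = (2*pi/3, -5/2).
K = 0

Coefficients of the first fundamental form: E = 64, F = 0, G = 1.
Coefficients of the second fundamental form: L = -8, M = 0, N = 0.
Assemble K = (LN − M²)/(EG − F²) = 0. At (u, v) = (2*pi/3, -5/2): K = 0.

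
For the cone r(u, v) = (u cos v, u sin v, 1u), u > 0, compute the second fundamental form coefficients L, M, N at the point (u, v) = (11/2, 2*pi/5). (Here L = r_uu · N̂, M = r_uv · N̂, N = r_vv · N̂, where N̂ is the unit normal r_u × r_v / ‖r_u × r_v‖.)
L = 0;  M = 0;  N = 11*sqrt(2)/4

Compute the unit normal N̂(u, v) = (-sqrt(2)*u*cos(v)/(2*Abs(u)), -sqrt(2)*u*sin(v)/(2*Abs(u)), sqrt(2)*u/(2*Abs(u))), and the second partials r_uu, r_uv, r_vv. Take dot products:
  L(u, v) = r_uu · N̂ = 0,
  M(u, v) = r_uv · N̂ = 0,
  N(u, v) = r_vv · N̂ = sqrt(2)*u^2/(2*Abs(u)).
Evaluating at (u, v) = (11/2, 2*pi/5):
  L = 0, M = 0, N = 11*sqrt(2)/4.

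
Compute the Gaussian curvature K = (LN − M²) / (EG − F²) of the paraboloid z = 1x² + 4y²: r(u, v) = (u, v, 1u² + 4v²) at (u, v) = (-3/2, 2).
K = 4/17689

Coefficients of the first fundamental form: E = 4*u^2 + 1, F = 16*u*v, G = 64*v^2 + 1.
Coefficients of the second fundamental form: L = 2/sqrt(4*u^2 + 64*v^2 + 1), M = 0, N = 8/sqrt(4*u^2 + 64*v^2 + 1).
Assemble K = (LN − M²)/(EG − F²) = 16/(16*u^4 + 512*u^2*v^2 + 8*u^2 + 4096*v^4 + 128*v^2 + 1). At (u, v) = (-3/2, 2): K = 4/17689.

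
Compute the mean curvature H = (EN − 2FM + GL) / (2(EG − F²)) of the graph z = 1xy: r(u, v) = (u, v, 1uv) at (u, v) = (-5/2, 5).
H = 100*sqrt(129)/16641

With E = v^2 + 1, F = u*v, G = u^2 + 1, L = 0, M = 1/sqrt(u^2 + v^2 + 1), N = 0, assemble
  H = (EN − 2FM + GL) / (2(EG − F²)) = -u*v/(u^2 + v^2 + 1)^(3/2).
At (u, v) = (-5/2, 5): H = 100*sqrt(129)/16641.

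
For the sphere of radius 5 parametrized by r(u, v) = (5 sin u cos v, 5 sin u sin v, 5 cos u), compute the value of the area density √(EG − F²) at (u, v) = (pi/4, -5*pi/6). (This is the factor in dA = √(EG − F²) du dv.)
√(EG − F²)|_{(pi/4, -5*pi/6)} = 25*sqrt(2)/2

E = 25, F = 0, G = 25*sin(u)^2, so EG − F² = 625*sin(u)^2. Taking the positive square root: √(EG − F²) = 25*Abs(sin(u)). At (u, v) = (pi/4, -5*pi/6): 25*sqrt(2)/2.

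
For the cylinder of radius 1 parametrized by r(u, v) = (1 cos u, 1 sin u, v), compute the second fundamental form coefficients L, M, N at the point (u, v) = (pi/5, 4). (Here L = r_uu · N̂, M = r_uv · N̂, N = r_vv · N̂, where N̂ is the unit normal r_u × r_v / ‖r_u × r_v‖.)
L = -1;  M = 0;  N = 0

Compute the unit normal N̂(u, v) = (cos(u), sin(u), 0), and the second partials r_uu, r_uv, r_vv. Take dot products:
  L(u, v) = r_uu · N̂ = -1,
  M(u, v) = r_uv · N̂ = 0,
  N(u, v) = r_vv · N̂ = 0.
Evaluating at (u, v) = (pi/5, 4):
  L = -1, M = 0, N = 0.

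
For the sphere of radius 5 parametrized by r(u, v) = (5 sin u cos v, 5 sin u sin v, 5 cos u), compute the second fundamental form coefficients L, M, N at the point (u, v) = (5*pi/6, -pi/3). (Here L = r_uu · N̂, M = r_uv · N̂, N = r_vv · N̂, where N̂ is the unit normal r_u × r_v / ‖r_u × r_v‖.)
L = -5;  M = 0;  N = -5/4

Compute the unit normal N̂(u, v) = (sin(u)^2*cos(v)/Abs(sin(u)), sin(u)^2*sin(v)/Abs(sin(u)), sin(2*u)/(2*Abs(sin(u)))), and the second partials r_uu, r_uv, r_vv. Take dot products:
  L(u, v) = r_uu · N̂ = -5*sin(u)/Abs(sin(u)),
  M(u, v) = r_uv · N̂ = 0,
  N(u, v) = r_vv · N̂ = -5*sin(u)^3/Abs(sin(u)).
Evaluating at (u, v) = (5*pi/6, -pi/3):
  L = -5, M = 0, N = -5/4.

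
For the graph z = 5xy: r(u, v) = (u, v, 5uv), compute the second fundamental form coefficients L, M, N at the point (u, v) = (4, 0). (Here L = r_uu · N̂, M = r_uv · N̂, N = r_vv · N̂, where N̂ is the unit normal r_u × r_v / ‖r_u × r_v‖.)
L = 0;  M = 5*sqrt(401)/401;  N = 0

Compute the unit normal N̂(u, v) = (-5*v/sqrt(25*u^2 + 25*v^2 + 1), -5*u/sqrt(25*u^2 + 25*v^2 + 1), 1/sqrt(25*u^2 + 25*v^2 + 1)), and the second partials r_uu, r_uv, r_vv. Take dot products:
  L(u, v) = r_uu · N̂ = 0,
  M(u, v) = r_uv · N̂ = 5/sqrt(25*u^2 + 25*v^2 + 1),
  N(u, v) = r_vv · N̂ = 0.
Evaluating at (u, v) = (4, 0):
  L = 0, M = 5*sqrt(401)/401, N = 0.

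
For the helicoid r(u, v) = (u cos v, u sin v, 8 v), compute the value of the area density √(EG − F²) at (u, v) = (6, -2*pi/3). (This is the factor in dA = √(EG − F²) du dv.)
√(EG − F²)|_{(6, -2*pi/3)} = 10

E = 1, F = 0, G = u^2 + 64, so EG − F² = u^2 + 64. Taking the positive square root: √(EG − F²) = sqrt(u^2 + 64). At (u, v) = (6, -2*pi/3): 10.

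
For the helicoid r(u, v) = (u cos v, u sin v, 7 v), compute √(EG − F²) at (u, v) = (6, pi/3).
√(EG − F²)|_{(6, pi/3)} = sqrt(85)

E = 1, F = 0, G = u^2 + 49; EG − F² = u^2 + 49; √(EG − F²) = sqrt(u^2 + 49). At the given point: sqrt(85).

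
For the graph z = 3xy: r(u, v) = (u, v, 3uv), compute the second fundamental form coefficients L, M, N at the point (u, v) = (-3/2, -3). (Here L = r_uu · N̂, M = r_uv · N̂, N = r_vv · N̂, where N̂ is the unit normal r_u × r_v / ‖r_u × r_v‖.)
L = 0;  M = 6*sqrt(409)/409;  N = 0

Compute the unit normal N̂(u, v) = (-3*v/sqrt(9*u^2 + 9*v^2 + 1), -3*u/sqrt(9*u^2 + 9*v^2 + 1), 1/sqrt(9*u^2 + 9*v^2 + 1)), and the second partials r_uu, r_uv, r_vv. Take dot products:
  L(u, v) = r_uu · N̂ = 0,
  M(u, v) = r_uv · N̂ = 3/sqrt(9*u^2 + 9*v^2 + 1),
  N(u, v) = r_vv · N̂ = 0.
Evaluating at (u, v) = (-3/2, -3):
  L = 0, M = 6*sqrt(409)/409, N = 0.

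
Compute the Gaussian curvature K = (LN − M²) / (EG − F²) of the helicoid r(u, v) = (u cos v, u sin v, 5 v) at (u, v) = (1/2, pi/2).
K = -400/10201

Coefficients of the first fundamental form: E = 1, F = 0, G = u^2 + 25.
Coefficients of the second fundamental form: L = 0, M = -5/sqrt(u^2 + 25), N = 0.
Assemble K = (LN − M²)/(EG − F²) = -25/(u^2 + 25)^2. At (u, v) = (1/2, pi/2): K = -400/10201.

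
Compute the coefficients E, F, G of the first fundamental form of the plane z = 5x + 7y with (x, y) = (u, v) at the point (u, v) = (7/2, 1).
E = 26;  F = 35;  G = 50

Partials: r_u = (1, 0, 5), r_v = (0, 1, 7). As functions of (u, v):
  E = r_u · r_u = 26,
  F = r_u · r_v = 35,
  G = r_v · r_v = 50.
Evaluating at (u, v) = (7/2, 1): E = 26, F = 35, G = 50.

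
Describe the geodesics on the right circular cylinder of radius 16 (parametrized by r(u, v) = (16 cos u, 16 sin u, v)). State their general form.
The cylinder is flat (K = 0) and locally isometric to the plane via the development (u, v) ↦ (16 u, v). Geodesics are the pre-images of straight lines: circles (v constant), vertical lines (u constant), and helices (v = c · u + d) for constants c, d.

A right cylinder has E = 16², F = 0, G = 1, so EG − F² = 16², and L = −16, M = N = 0, giving K = (LN − M²)/(EG − F²) = 0 everywhere. A flat surface is locally isometric to the Euclidean plane via the map (u, v) ↦ (16 u, v). Straight lines in the (x̃, ỹ) plane pull back to: (a) horizontal circles (v = const), (b) vertical generators (u = const), and (c) helices (16 u tan θ = v, i.e. v = c · u + d).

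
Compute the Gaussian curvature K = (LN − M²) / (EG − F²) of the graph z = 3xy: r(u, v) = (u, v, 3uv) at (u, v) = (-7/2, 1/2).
K = -36/51529

Coefficients of the first fundamental form: E = 9*v^2 + 1, F = 9*u*v, G = 9*u^2 + 1.
Coefficients of the second fundamental form: L = 0, M = 3/sqrt(9*u^2 + 9*v^2 + 1), N = 0.
Assemble K = (LN − M²)/(EG − F²) = -9/(81*u^4 + 162*u^2*v^2 + 18*u^2 + 81*v^4 + 18*v^2 + 1). At (u, v) = (-7/2, 1/2): K = -36/51529.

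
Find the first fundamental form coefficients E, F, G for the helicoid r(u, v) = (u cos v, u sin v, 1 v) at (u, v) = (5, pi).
E = 1;  F = 0;  G = 26

Partials: r_u = (cos(v), sin(v), 0), r_v = (-u*sin(v), u*cos(v), 1). As functions of (u, v):
  E = r_u · r_u = 1,
  F = r_u · r_v = 0,
  G = r_v · r_v = u^2 + 1.
Evaluating at (u, v) = (5, pi): E = 1, F = 0, G = 26.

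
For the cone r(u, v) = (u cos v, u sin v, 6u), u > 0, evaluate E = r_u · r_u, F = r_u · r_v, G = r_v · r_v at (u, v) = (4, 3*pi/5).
E = 37;  F = 0;  G = 16

Partials: r_u = (cos(v), sin(v), 6), r_v = (-u*sin(v), u*cos(v), 0). As functions of (u, v):
  E = r_u · r_u = 37,
  F = r_u · r_v = 0,
  G = r_v · r_v = u^2.
Evaluating at (u, v) = (4, 3*pi/5): E = 37, F = 0, G = 16.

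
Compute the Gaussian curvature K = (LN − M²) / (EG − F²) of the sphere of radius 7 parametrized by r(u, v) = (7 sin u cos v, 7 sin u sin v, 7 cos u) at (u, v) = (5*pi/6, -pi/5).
K = 1/49

Coefficients of the first fundamental form: E = 49, F = 0, G = 49*sin(u)^2.
Coefficients of the second fundamental form: L = -7*sin(u)/Abs(sin(u)), M = 0, N = -7*sin(u)^3/Abs(sin(u)).
Assemble K = (LN − M²)/(EG − F²) = 1/49. At (u, v) = (5*pi/6, -pi/5): K = 1/49.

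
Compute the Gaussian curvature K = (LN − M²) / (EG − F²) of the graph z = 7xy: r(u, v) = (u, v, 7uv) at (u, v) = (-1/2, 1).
K = -784/62001

Coefficients of the first fundamental form: E = 49*v^2 + 1, F = 49*u*v, G = 49*u^2 + 1.
Coefficients of the second fundamental form: L = 0, M = 7/sqrt(49*u^2 + 49*v^2 + 1), N = 0.
Assemble K = (LN − M²)/(EG − F²) = -49/(2401*u^4 + 4802*u^2*v^2 + 98*u^2 + 2401*v^4 + 98*v^2 + 1). At (u, v) = (-1/2, 1): K = -784/62001.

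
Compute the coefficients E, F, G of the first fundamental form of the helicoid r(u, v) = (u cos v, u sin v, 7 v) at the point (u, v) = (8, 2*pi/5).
E = 1;  F = 0;  G = 113

Partials: r_u = (cos(v), sin(v), 0), r_v = (-u*sin(v), u*cos(v), 7). As functions of (u, v):
  E = r_u · r_u = 1,
  F = r_u · r_v = 0,
  G = r_v · r_v = u^2 + 49.
Evaluating at (u, v) = (8, 2*pi/5): E = 1, F = 0, G = 113.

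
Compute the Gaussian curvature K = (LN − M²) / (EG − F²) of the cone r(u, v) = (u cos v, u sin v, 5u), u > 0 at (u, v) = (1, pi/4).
K = 0

Coefficients of the first fundamental form: E = 26, F = 0, G = u^2.
Coefficients of the second fundamental form: L = 0, M = 0, N = 5*sqrt(26)*u^2/(26*Abs(u)).
Assemble K = (LN − M²)/(EG − F²) = 0. At (u, v) = (1, pi/4): K = 0.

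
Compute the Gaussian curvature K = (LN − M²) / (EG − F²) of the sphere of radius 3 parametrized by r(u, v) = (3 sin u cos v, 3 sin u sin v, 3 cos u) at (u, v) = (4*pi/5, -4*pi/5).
K = 1/9

Coefficients of the first fundamental form: E = 9, F = 0, G = 9*sin(u)^2.
Coefficients of the second fundamental form: L = -3*sin(u)/Abs(sin(u)), M = 0, N = -3*sin(u)^3/Abs(sin(u)).
Assemble K = (LN − M²)/(EG − F²) = 1/9. At (u, v) = (4*pi/5, -4*pi/5): K = 1/9.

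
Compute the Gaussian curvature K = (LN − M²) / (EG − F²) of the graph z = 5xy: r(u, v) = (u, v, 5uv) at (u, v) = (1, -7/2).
K = -400/1766241

Coefficients of the first fundamental form: E = 25*v^2 + 1, F = 25*u*v, G = 25*u^2 + 1.
Coefficients of the second fundamental form: L = 0, M = 5/sqrt(25*u^2 + 25*v^2 + 1), N = 0.
Assemble K = (LN − M²)/(EG − F²) = -25/(625*u^4 + 1250*u^2*v^2 + 50*u^2 + 625*v^4 + 50*v^2 + 1). At (u, v) = (1, -7/2): K = -400/1766241.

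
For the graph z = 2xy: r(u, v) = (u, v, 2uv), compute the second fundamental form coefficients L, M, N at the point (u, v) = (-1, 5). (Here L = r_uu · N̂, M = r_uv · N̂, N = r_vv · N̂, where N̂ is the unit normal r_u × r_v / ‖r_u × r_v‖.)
L = 0;  M = 2*sqrt(105)/105;  N = 0

Compute the unit normal N̂(u, v) = (-2*v/sqrt(4*u^2 + 4*v^2 + 1), -2*u/sqrt(4*u^2 + 4*v^2 + 1), 1/sqrt(4*u^2 + 4*v^2 + 1)), and the second partials r_uu, r_uv, r_vv. Take dot products:
  L(u, v) = r_uu · N̂ = 0,
  M(u, v) = r_uv · N̂ = 2/sqrt(4*u^2 + 4*v^2 + 1),
  N(u, v) = r_vv · N̂ = 0.
Evaluating at (u, v) = (-1, 5):
  L = 0, M = 2*sqrt(105)/105, N = 0.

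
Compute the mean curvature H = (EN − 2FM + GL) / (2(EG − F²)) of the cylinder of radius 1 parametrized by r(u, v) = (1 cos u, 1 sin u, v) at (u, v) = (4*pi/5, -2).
H = -1/2

With E = 1, F = 0, G = 1, L = -1, M = 0, N = 0, assemble
  H = (EN − 2FM + GL) / (2(EG − F²)) = -1/2.
At (u, v) = (4*pi/5, -2): H = -1/2.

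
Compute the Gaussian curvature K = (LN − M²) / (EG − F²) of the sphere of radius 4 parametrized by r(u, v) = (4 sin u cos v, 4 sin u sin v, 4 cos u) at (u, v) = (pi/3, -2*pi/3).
K = 1/16

Coefficients of the first fundamental form: E = 16, F = 0, G = 16*sin(u)^2.
Coefficients of the second fundamental form: L = -4*sin(u)/Abs(sin(u)), M = 0, N = -4*sin(u)^3/Abs(sin(u)).
Assemble K = (LN − M²)/(EG − F²) = 1/16. At (u, v) = (pi/3, -2*pi/3): K = 1/16.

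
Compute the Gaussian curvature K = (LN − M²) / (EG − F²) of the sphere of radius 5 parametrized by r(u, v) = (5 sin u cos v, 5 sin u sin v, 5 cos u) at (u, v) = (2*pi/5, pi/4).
K = 1/25

Coefficients of the first fundamental form: E = 25, F = 0, G = 25*sin(u)^2.
Coefficients of the second fundamental form: L = -5*sin(u)/Abs(sin(u)), M = 0, N = -5*sin(u)^3/Abs(sin(u)).
Assemble K = (LN − M²)/(EG − F²) = 1/25. At (u, v) = (2*pi/5, pi/4): K = 1/25.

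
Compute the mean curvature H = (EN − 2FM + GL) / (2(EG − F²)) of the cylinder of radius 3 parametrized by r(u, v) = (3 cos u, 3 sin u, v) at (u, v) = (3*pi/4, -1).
H = -1/6

With E = 9, F = 0, G = 1, L = -3, M = 0, N = 0, assemble
  H = (EN − 2FM + GL) / (2(EG − F²)) = -1/6.
At (u, v) = (3*pi/4, -1): H = -1/6.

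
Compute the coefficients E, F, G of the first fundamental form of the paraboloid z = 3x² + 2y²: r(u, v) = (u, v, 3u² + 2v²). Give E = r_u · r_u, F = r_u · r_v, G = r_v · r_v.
E = 36*u^2 + 1;  F = 24*u*v;  G = 16*v^2 + 1

Compute partials: r_u = (1, 0, 6*u), r_v = (0, 1, 4*v). Then
  E = r_u · r_u = 36*u^2 + 1,
  F = r_u · r_v = 24*u*v,
  G = r_v · r_v = 16*v^2 + 1.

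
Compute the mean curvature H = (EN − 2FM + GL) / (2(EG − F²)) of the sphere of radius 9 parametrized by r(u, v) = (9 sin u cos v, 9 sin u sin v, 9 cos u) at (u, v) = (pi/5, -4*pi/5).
H = -1/9

With E = 81, F = 0, G = 81*sin(u)^2, L = -9*sin(u)/Abs(sin(u)), M = 0, N = -9*sin(u)^3/Abs(sin(u)), assemble
  H = (EN − 2FM + GL) / (2(EG − F²)) = -sin(u)/(9*Abs(sin(u))).
At (u, v) = (pi/5, -4*pi/5): H = -1/9.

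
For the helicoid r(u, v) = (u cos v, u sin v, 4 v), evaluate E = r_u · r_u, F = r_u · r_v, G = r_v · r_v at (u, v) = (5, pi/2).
E = 1;  F = 0;  G = 41

Partials: r_u = (cos(v), sin(v), 0), r_v = (-u*sin(v), u*cos(v), 4). As functions of (u, v):
  E = r_u · r_u = 1,
  F = r_u · r_v = 0,
  G = r_v · r_v = u^2 + 16.
Evaluating at (u, v) = (5, pi/2): E = 1, F = 0, G = 41.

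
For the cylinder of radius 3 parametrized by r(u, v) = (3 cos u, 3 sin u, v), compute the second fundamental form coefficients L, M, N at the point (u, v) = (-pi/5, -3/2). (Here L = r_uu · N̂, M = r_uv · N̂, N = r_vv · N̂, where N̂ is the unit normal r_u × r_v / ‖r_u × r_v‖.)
L = -3;  M = 0;  N = 0

Compute the unit normal N̂(u, v) = (cos(u), sin(u), 0), and the second partials r_uu, r_uv, r_vv. Take dot products:
  L(u, v) = r_uu · N̂ = -3,
  M(u, v) = r_uv · N̂ = 0,
  N(u, v) = r_vv · N̂ = 0.
Evaluating at (u, v) = (-pi/5, -3/2):
  L = -3, M = 0, N = 0.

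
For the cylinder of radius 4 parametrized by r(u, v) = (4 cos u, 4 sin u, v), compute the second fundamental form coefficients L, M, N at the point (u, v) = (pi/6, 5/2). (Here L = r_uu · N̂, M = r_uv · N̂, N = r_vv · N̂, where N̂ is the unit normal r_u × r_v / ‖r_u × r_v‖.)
L = -4;  M = 0;  N = 0

Compute the unit normal N̂(u, v) = (cos(u), sin(u), 0), and the second partials r_uu, r_uv, r_vv. Take dot products:
  L(u, v) = r_uu · N̂ = -4,
  M(u, v) = r_uv · N̂ = 0,
  N(u, v) = r_vv · N̂ = 0.
Evaluating at (u, v) = (pi/6, 5/2):
  L = -4, M = 0, N = 0.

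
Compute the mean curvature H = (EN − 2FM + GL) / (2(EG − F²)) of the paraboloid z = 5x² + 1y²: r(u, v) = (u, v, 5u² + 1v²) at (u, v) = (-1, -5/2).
H = 11*sqrt(14)/252

With E = 100*u^2 + 1, F = 20*u*v, G = 4*v^2 + 1, L = 10/sqrt(100*u^2 + 4*v^2 + 1), M = 0, N = 2/sqrt(100*u^2 + 4*v^2 + 1), assemble
  H = (EN − 2FM + GL) / (2(EG − F²)) = 2*(50*u^2 + 10*v^2 + 3)/(100*u^2 + 4*v^2 + 1)^(3/2).
At (u, v) = (-1, -5/2): H = 11*sqrt(14)/252.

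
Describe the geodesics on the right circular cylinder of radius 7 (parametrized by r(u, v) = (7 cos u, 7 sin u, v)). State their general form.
The cylinder is flat (K = 0) and locally isometric to the plane via the development (u, v) ↦ (7 u, v). Geodesics are the pre-images of straight lines: circles (v constant), vertical lines (u constant), and helices (v = c · u + d) for constants c, d.

A right cylinder has E = 7², F = 0, G = 1, so EG − F² = 7², and L = −7, M = N = 0, giving K = (LN − M²)/(EG − F²) = 0 everywhere. A flat surface is locally isometric to the Euclidean plane via the map (u, v) ↦ (7 u, v). Straight lines in the (x̃, ỹ) plane pull back to: (a) horizontal circles (v = const), (b) vertical generators (u = const), and (c) helices (7 u tan θ = v, i.e. v = c · u + d).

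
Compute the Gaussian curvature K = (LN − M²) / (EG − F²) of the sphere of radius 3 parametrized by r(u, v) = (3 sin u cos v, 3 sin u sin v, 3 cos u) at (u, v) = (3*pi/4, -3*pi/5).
K = 1/9

Coefficients of the first fundamental form: E = 9, F = 0, G = 9*sin(u)^2.
Coefficients of the second fundamental form: L = -3*sin(u)/Abs(sin(u)), M = 0, N = -3*sin(u)^3/Abs(sin(u)).
Assemble K = (LN − M²)/(EG − F²) = 1/9. At (u, v) = (3*pi/4, -3*pi/5): K = 1/9.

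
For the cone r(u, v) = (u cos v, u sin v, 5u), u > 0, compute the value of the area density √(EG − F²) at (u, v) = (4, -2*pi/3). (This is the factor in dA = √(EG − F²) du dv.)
√(EG − F²)|_{(4, -2*pi/3)} = 4*sqrt(26)

E = 26, F = 0, G = u^2, so EG − F² = 26*u^2. Taking the positive square root: √(EG − F²) = sqrt(26)*Abs(u). At (u, v) = (4, -2*pi/3): 4*sqrt(26).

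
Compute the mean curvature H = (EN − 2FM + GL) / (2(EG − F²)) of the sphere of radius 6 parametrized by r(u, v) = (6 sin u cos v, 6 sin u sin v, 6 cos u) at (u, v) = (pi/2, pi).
H = -1/6

With E = 36, F = 0, G = 36*sin(u)^2, L = -6*sin(u)/Abs(sin(u)), M = 0, N = -6*sin(u)^3/Abs(sin(u)), assemble
  H = (EN − 2FM + GL) / (2(EG − F²)) = -sin(u)/(6*Abs(sin(u))).
At (u, v) = (pi/2, pi): H = -1/6.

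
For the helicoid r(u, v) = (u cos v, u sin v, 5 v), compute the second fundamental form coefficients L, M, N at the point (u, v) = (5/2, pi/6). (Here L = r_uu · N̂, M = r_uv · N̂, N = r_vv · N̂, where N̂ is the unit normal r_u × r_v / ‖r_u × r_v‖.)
L = 0;  M = -2*sqrt(5)/5;  N = 0

Compute the unit normal N̂(u, v) = (5*sin(v)/sqrt(u^2 + 25), -5*cos(v)/sqrt(u^2 + 25), u/sqrt(u^2 + 25)), and the second partials r_uu, r_uv, r_vv. Take dot products:
  L(u, v) = r_uu · N̂ = 0,
  M(u, v) = r_uv · N̂ = -5/sqrt(u^2 + 25),
  N(u, v) = r_vv · N̂ = 0.
Evaluating at (u, v) = (5/2, pi/6):
  L = 0, M = -2*sqrt(5)/5, N = 0.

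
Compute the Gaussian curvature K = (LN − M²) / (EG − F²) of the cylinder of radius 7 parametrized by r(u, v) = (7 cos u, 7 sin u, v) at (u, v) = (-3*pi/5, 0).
K = 0

Coefficients of the first fundamental form: E = 49, F = 0, G = 1.
Coefficients of the second fundamental form: L = -7, M = 0, N = 0.
Assemble K = (LN − M²)/(EG − F²) = 0. At (u, v) = (-3*pi/5, 0): K = 0.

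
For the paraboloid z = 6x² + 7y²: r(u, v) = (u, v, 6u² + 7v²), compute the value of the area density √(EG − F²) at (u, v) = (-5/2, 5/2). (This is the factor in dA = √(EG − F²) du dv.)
√(EG − F²)|_{(-5/2, 5/2)} = sqrt(2126)

E = 144*u^2 + 1, F = 168*u*v, G = 196*v^2 + 1, so EG − F² = 144*u^2 + 196*v^2 + 1. Taking the positive square root: √(EG − F²) = sqrt(144*u^2 + 196*v^2 + 1). At (u, v) = (-5/2, 5/2): sqrt(2126).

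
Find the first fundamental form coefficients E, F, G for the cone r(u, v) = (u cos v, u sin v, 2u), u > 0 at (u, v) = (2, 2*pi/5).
E = 5;  F = 0;  G = 4

Partials: r_u = (cos(v), sin(v), 2), r_v = (-u*sin(v), u*cos(v), 0). As functions of (u, v):
  E = r_u · r_u = 5,
  F = r_u · r_v = 0,
  G = r_v · r_v = u^2.
Evaluating at (u, v) = (2, 2*pi/5): E = 5, F = 0, G = 4.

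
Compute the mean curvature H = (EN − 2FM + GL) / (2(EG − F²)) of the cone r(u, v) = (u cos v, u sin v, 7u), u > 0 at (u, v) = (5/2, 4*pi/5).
H = 7*sqrt(2)/50

With E = 50, F = 0, G = u^2, L = 0, M = 0, N = 7*sqrt(2)*u^2/(10*Abs(u)), assemble
  H = (EN − 2FM + GL) / (2(EG − F²)) = 7*sqrt(2)/(20*Abs(u)).
At (u, v) = (5/2, 4*pi/5): H = 7*sqrt(2)/50.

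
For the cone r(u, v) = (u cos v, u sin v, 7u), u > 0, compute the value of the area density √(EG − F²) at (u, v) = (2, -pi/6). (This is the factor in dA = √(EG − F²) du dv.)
√(EG − F²)|_{(2, -pi/6)} = 10*sqrt(2)

E = 50, F = 0, G = u^2, so EG − F² = 50*u^2. Taking the positive square root: √(EG − F²) = 5*sqrt(2)*Abs(u). At (u, v) = (2, -pi/6): 10*sqrt(2).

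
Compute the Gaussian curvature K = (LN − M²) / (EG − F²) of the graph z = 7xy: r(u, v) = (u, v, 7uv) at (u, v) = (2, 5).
K = -49/2022084

Coefficients of the first fundamental form: E = 49*v^2 + 1, F = 49*u*v, G = 49*u^2 + 1.
Coefficients of the second fundamental form: L = 0, M = 7/sqrt(49*u^2 + 49*v^2 + 1), N = 0.
Assemble K = (LN − M²)/(EG − F²) = -49/(2401*u^4 + 4802*u^2*v^2 + 98*u^2 + 2401*v^4 + 98*v^2 + 1). At (u, v) = (2, 5): K = -49/2022084.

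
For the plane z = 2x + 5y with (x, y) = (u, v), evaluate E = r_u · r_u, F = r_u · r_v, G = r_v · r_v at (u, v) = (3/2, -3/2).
E = 5;  F = 10;  G = 26

Partials: r_u = (1, 0, 2), r_v = (0, 1, 5). As functions of (u, v):
  E = r_u · r_u = 5,
  F = r_u · r_v = 10,
  G = r_v · r_v = 26.
Evaluating at (u, v) = (3/2, -3/2): E = 5, F = 10, G = 26.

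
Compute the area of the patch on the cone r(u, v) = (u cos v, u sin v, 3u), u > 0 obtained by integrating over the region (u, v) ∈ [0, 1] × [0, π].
Area = sqrt(10)*pi/2

Area = ∫∫ √(EG − F²) du dv with √(EG − F²) = sqrt(10)*Abs(u). Integrating over [0, 1] × [0, π] gives sqrt(10)*pi/2.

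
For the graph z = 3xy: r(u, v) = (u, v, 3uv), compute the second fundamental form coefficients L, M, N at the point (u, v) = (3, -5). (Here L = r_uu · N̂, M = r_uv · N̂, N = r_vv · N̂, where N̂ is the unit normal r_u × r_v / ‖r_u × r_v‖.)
L = 0;  M = 3*sqrt(307)/307;  N = 0

Compute the unit normal N̂(u, v) = (-3*v/sqrt(9*u^2 + 9*v^2 + 1), -3*u/sqrt(9*u^2 + 9*v^2 + 1), 1/sqrt(9*u^2 + 9*v^2 + 1)), and the second partials r_uu, r_uv, r_vv. Take dot products:
  L(u, v) = r_uu · N̂ = 0,
  M(u, v) = r_uv · N̂ = 3/sqrt(9*u^2 + 9*v^2 + 1),
  N(u, v) = r_vv · N̂ = 0.
Evaluating at (u, v) = (3, -5):
  L = 0, M = 3*sqrt(307)/307, N = 0.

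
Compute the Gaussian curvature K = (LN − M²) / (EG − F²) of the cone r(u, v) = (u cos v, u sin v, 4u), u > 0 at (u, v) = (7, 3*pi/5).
K = 0

Coefficients of the first fundamental form: E = 17, F = 0, G = u^2.
Coefficients of the second fundamental form: L = 0, M = 0, N = 4*sqrt(17)*u^2/(17*Abs(u)).
Assemble K = (LN − M²)/(EG − F²) = 0. At (u, v) = (7, 3*pi/5): K = 0.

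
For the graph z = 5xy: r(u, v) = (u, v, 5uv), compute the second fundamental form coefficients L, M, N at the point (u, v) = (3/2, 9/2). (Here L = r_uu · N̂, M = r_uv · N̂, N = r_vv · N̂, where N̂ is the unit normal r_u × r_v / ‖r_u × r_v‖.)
L = 0;  M = 5*sqrt(46)/161;  N = 0

Compute the unit normal N̂(u, v) = (-5*v/sqrt(25*u^2 + 25*v^2 + 1), -5*u/sqrt(25*u^2 + 25*v^2 + 1), 1/sqrt(25*u^2 + 25*v^2 + 1)), and the second partials r_uu, r_uv, r_vv. Take dot products:
  L(u, v) = r_uu · N̂ = 0,
  M(u, v) = r_uv · N̂ = 5/sqrt(25*u^2 + 25*v^2 + 1),
  N(u, v) = r_vv · N̂ = 0.
Evaluating at (u, v) = (3/2, 9/2):
  L = 0, M = 5*sqrt(46)/161, N = 0.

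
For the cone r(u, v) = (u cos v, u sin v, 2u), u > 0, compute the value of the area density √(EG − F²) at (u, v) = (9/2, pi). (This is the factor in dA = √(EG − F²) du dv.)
√(EG − F²)|_{(9/2, pi)} = 9*sqrt(5)/2

E = 5, F = 0, G = u^2, so EG − F² = 5*u^2. Taking the positive square root: √(EG − F²) = sqrt(5)*Abs(u). At (u, v) = (9/2, pi): 9*sqrt(5)/2.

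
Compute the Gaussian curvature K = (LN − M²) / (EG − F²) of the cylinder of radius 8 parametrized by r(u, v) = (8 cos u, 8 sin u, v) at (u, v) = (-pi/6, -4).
K = 0

Coefficients of the first fundamental form: E = 64, F = 0, G = 1.
Coefficients of the second fundamental form: L = -8, M = 0, N = 0.
Assemble K = (LN − M²)/(EG − F²) = 0. At (u, v) = (-pi/6, -4): K = 0.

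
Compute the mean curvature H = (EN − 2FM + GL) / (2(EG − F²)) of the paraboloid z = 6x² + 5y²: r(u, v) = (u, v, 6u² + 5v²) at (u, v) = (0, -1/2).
H = 161*sqrt(26)/676

With E = 144*u^2 + 1, F = 120*u*v, G = 100*v^2 + 1, L = 12/sqrt(144*u^2 + 100*v^2 + 1), M = 0, N = 10/sqrt(144*u^2 + 100*v^2 + 1), assemble
  H = (EN − 2FM + GL) / (2(EG − F²)) = (720*u^2 + 600*v^2 + 11)/(144*u^2 + 100*v^2 + 1)^(3/2).
At (u, v) = (0, -1/2): H = 161*sqrt(26)/676.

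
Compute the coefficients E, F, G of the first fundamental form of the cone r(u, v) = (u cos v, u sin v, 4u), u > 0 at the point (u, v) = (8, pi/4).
E = 17;  F = 0;  G = 64

Partials: r_u = (cos(v), sin(v), 4), r_v = (-u*sin(v), u*cos(v), 0). As functions of (u, v):
  E = r_u · r_u = 17,
  F = r_u · r_v = 0,
  G = r_v · r_v = u^2.
Evaluating at (u, v) = (8, pi/4): E = 17, F = 0, G = 64.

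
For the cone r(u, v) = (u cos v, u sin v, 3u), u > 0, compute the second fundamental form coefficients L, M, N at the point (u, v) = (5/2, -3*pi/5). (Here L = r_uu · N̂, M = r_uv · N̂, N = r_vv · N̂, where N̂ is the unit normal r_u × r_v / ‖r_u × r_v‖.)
L = 0;  M = 0;  N = 3*sqrt(10)/4

Compute the unit normal N̂(u, v) = (-3*sqrt(10)*u*cos(v)/(10*Abs(u)), -3*sqrt(10)*u*sin(v)/(10*Abs(u)), sqrt(10)*u/(10*Abs(u))), and the second partials r_uu, r_uv, r_vv. Take dot products:
  L(u, v) = r_uu · N̂ = 0,
  M(u, v) = r_uv · N̂ = 0,
  N(u, v) = r_vv · N̂ = 3*sqrt(10)*u^2/(10*Abs(u)).
Evaluating at (u, v) = (5/2, -3*pi/5):
  L = 0, M = 0, N = 3*sqrt(10)/4.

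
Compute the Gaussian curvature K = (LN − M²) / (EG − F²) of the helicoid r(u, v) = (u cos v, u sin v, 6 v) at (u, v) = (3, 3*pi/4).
K = -4/225

Coefficients of the first fundamental form: E = 1, F = 0, G = u^2 + 36.
Coefficients of the second fundamental form: L = 0, M = -6/sqrt(u^2 + 36), N = 0.
Assemble K = (LN − M²)/(EG − F²) = -36/(u^2 + 36)^2. At (u, v) = (3, 3*pi/4): K = -4/225.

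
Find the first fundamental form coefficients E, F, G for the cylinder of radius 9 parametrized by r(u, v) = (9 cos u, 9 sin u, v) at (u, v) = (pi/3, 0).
E = 81;  F = 0;  G = 1

Partials: r_u = (-9*sin(u), 9*cos(u), 0), r_v = (0, 0, 1). As functions of (u, v):
  E = r_u · r_u = 81,
  F = r_u · r_v = 0,
  G = r_v · r_v = 1.
Evaluating at (u, v) = (pi/3, 0): E = 81, F = 0, G = 1.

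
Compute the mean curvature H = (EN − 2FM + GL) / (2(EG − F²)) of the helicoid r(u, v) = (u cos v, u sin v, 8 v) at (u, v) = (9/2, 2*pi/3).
H = 0

With E = 1, F = 0, G = u^2 + 64, L = 0, M = -8/sqrt(u^2 + 64), N = 0, assemble
  H = (EN − 2FM + GL) / (2(EG − F²)) = 0.
At (u, v) = (9/2, 2*pi/3): H = 0.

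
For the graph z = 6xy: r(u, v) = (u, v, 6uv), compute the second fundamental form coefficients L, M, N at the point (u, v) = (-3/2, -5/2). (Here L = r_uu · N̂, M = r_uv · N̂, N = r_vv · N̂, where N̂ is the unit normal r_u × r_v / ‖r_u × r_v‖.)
L = 0;  M = 6*sqrt(307)/307;  N = 0

Compute the unit normal N̂(u, v) = (-6*v/sqrt(36*u^2 + 36*v^2 + 1), -6*u/sqrt(36*u^2 + 36*v^2 + 1), 1/sqrt(36*u^2 + 36*v^2 + 1)), and the second partials r_uu, r_uv, r_vv. Take dot products:
  L(u, v) = r_uu · N̂ = 0,
  M(u, v) = r_uv · N̂ = 6/sqrt(36*u^2 + 36*v^2 + 1),
  N(u, v) = r_vv · N̂ = 0.
Evaluating at (u, v) = (-3/2, -5/2):
  L = 0, M = 6*sqrt(307)/307, N = 0.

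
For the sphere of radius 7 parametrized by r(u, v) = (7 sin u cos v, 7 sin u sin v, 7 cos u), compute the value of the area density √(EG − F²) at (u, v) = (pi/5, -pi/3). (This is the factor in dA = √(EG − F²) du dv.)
√(EG − F²)|_{(pi/5, -pi/3)} = 49*sqrt(10 - 2*sqrt(5))/4

E = 49, F = 0, G = 49*sin(u)^2, so EG − F² = 2401*sin(u)^2. Taking the positive square root: √(EG − F²) = 49*Abs(sin(u)). At (u, v) = (pi/5, -pi/3): 49*sqrt(10 - 2*sqrt(5))/4.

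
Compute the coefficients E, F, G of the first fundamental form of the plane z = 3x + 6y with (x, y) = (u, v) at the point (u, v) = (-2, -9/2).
E = 10;  F = 18;  G = 37

Partials: r_u = (1, 0, 3), r_v = (0, 1, 6). As functions of (u, v):
  E = r_u · r_u = 10,
  F = r_u · r_v = 18,
  G = r_v · r_v = 37.
Evaluating at (u, v) = (-2, -9/2): E = 10, F = 18, G = 37.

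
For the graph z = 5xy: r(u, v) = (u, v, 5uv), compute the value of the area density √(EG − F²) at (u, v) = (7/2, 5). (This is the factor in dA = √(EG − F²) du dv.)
√(EG − F²)|_{(7/2, 5)} = sqrt(3729)/2

E = 25*v^2 + 1, F = 25*u*v, G = 25*u^2 + 1, so EG − F² = 25*u^2 + 25*v^2 + 1. Taking the positive square root: √(EG − F²) = sqrt(25*u^2 + 25*v^2 + 1). At (u, v) = (7/2, 5): sqrt(3729)/2.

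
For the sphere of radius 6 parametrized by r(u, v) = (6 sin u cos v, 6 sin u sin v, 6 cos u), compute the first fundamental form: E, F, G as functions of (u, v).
E = 36;  F = 0;  G = 36*sin(u)^2

Compute partials: r_u = (6*cos(u)*cos(v), 6*sin(v)*cos(u), -6*sin(u)), r_v = (-6*sin(u)*sin(v), 6*sin(u)*cos(v), 0). Then
  E = r_u · r_u = 36,
  F = r_u · r_v = 0,
  G = r_v · r_v = 36*sin(u)^2.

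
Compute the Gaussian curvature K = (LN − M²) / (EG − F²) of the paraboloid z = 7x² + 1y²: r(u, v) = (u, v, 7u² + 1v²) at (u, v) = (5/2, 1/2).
K = 28/1505529

Coefficients of the first fundamental form: E = 196*u^2 + 1, F = 28*u*v, G = 4*v^2 + 1.
Coefficients of the second fundamental form: L = 14/sqrt(196*u^2 + 4*v^2 + 1), M = 0, N = 2/sqrt(196*u^2 + 4*v^2 + 1).
Assemble K = (LN − M²)/(EG − F²) = 28/(38416*u^4 + 1568*u^2*v^2 + 392*u^2 + 16*v^4 + 8*v^2 + 1). At (u, v) = (5/2, 1/2): K = 28/1505529.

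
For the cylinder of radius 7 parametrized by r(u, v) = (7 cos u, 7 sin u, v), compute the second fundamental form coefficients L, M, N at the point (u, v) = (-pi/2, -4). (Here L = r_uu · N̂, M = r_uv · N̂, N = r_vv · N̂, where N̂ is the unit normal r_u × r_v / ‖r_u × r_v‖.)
L = -7;  M = 0;  N = 0

Compute the unit normal N̂(u, v) = (cos(u), sin(u), 0), and the second partials r_uu, r_uv, r_vv. Take dot products:
  L(u, v) = r_uu · N̂ = -7,
  M(u, v) = r_uv · N̂ = 0,
  N(u, v) = r_vv · N̂ = 0.
Evaluating at (u, v) = (-pi/2, -4):
  L = -7, M = 0, N = 0.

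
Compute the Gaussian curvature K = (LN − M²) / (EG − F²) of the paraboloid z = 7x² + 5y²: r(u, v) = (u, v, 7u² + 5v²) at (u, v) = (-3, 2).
K = 28/937445

Coefficients of the first fundamental form: E = 196*u^2 + 1, F = 140*u*v, G = 100*v^2 + 1.
Coefficients of the second fundamental form: L = 14/sqrt(196*u^2 + 100*v^2 + 1), M = 0, N = 10/sqrt(196*u^2 + 100*v^2 + 1).
Assemble K = (LN − M²)/(EG − F²) = 140/(38416*u^4 + 39200*u^2*v^2 + 392*u^2 + 10000*v^4 + 200*v^2 + 1). At (u, v) = (-3, 2): K = 28/937445.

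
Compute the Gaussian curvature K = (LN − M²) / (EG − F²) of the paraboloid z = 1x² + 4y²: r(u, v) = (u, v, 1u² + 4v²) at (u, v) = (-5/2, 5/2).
K = 4/45369

Coefficients of the first fundamental form: E = 4*u^2 + 1, F = 16*u*v, G = 64*v^2 + 1.
Coefficients of the second fundamental form: L = 2/sqrt(4*u^2 + 64*v^2 + 1), M = 0, N = 8/sqrt(4*u^2 + 64*v^2 + 1).
Assemble K = (LN − M²)/(EG − F²) = 16/(16*u^4 + 512*u^2*v^2 + 8*u^2 + 4096*v^4 + 128*v^2 + 1). At (u, v) = (-5/2, 5/2): K = 4/45369.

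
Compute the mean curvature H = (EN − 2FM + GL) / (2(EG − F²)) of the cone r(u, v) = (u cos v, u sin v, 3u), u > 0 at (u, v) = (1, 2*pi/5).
H = 3*sqrt(10)/20

With E = 10, F = 0, G = u^2, L = 0, M = 0, N = 3*sqrt(10)*u^2/(10*Abs(u)), assemble
  H = (EN − 2FM + GL) / (2(EG − F²)) = 3*sqrt(10)/(20*Abs(u)).
At (u, v) = (1, 2*pi/5): H = 3*sqrt(10)/20.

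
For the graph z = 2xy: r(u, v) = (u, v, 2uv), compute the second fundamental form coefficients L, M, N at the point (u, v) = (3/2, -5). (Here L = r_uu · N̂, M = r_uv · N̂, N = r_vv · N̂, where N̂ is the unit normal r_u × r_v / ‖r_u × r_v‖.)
L = 0;  M = sqrt(110)/55;  N = 0

Compute the unit normal N̂(u, v) = (-2*v/sqrt(4*u^2 + 4*v^2 + 1), -2*u/sqrt(4*u^2 + 4*v^2 + 1), 1/sqrt(4*u^2 + 4*v^2 + 1)), and the second partials r_uu, r_uv, r_vv. Take dot products:
  L(u, v) = r_uu · N̂ = 0,
  M(u, v) = r_uv · N̂ = 2/sqrt(4*u^2 + 4*v^2 + 1),
  N(u, v) = r_vv · N̂ = 0.
Evaluating at (u, v) = (3/2, -5):
  L = 0, M = sqrt(110)/55, N = 0.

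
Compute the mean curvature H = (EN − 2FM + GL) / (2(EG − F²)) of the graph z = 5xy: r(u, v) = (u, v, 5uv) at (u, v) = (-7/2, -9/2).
H = -7875*sqrt(3254)/5294258

With E = 25*v^2 + 1, F = 25*u*v, G = 25*u^2 + 1, L = 0, M = 5/sqrt(25*u^2 + 25*v^2 + 1), N = 0, assemble
  H = (EN − 2FM + GL) / (2(EG − F²)) = -125*u*v/(25*u^2 + 25*v^2 + 1)^(3/2).
At (u, v) = (-7/2, -9/2): H = -7875*sqrt(3254)/5294258.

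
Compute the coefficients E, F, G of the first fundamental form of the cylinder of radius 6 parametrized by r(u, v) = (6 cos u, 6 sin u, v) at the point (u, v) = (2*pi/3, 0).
E = 36;  F = 0;  G = 1

Partials: r_u = (-6*sin(u), 6*cos(u), 0), r_v = (0, 0, 1). As functions of (u, v):
  E = r_u · r_u = 36,
  F = r_u · r_v = 0,
  G = r_v · r_v = 1.
Evaluating at (u, v) = (2*pi/3, 0): E = 36, F = 0, G = 1.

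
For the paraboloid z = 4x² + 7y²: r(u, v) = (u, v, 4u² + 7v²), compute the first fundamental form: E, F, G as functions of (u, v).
E = 64*u^2 + 1;  F = 112*u*v;  G = 196*v^2 + 1

Compute partials: r_u = (1, 0, 8*u), r_v = (0, 1, 14*v). Then
  E = r_u · r_u = 64*u^2 + 1,
  F = r_u · r_v = 112*u*v,
  G = r_v · r_v = 196*v^2 + 1.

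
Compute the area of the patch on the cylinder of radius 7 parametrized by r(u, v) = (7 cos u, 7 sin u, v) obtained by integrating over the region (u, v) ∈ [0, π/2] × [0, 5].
Area = 35*pi/2

Area = ∫∫ √(EG − F²) du dv with √(EG − F²) = 7. Integrating over [0, π/2] × [0, 5] gives 35*pi/2.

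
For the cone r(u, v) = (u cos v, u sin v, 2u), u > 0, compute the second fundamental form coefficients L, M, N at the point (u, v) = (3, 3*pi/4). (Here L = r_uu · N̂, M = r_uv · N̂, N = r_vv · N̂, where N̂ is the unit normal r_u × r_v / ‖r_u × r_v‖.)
L = 0;  M = 0;  N = 6*sqrt(5)/5

Compute the unit normal N̂(u, v) = (-2*sqrt(5)*u*cos(v)/(5*Abs(u)), -2*sqrt(5)*u*sin(v)/(5*Abs(u)), sqrt(5)*u/(5*Abs(u))), and the second partials r_uu, r_uv, r_vv. Take dot products:
  L(u, v) = r_uu · N̂ = 0,
  M(u, v) = r_uv · N̂ = 0,
  N(u, v) = r_vv · N̂ = 2*sqrt(5)*u^2/(5*Abs(u)).
Evaluating at (u, v) = (3, 3*pi/4):
  L = 0, M = 0, N = 6*sqrt(5)/5.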